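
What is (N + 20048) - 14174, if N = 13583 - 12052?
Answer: 7405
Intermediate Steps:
N = 1531
(N + 20048) - 14174 = (1531 + 20048) - 14174 = 21579 - 14174 = 7405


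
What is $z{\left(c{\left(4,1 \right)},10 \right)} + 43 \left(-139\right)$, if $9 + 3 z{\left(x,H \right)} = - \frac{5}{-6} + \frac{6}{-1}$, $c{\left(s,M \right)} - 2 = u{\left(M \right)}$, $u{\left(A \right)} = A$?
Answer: $- \frac{107671}{18} \approx -5981.7$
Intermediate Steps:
$c{\left(s,M \right)} = 2 + M$
$z{\left(x,H \right)} = - \frac{85}{18}$ ($z{\left(x,H \right)} = -3 + \frac{- \frac{5}{-6} + \frac{6}{-1}}{3} = -3 + \frac{\left(-5\right) \left(- \frac{1}{6}\right) + 6 \left(-1\right)}{3} = -3 + \frac{\frac{5}{6} - 6}{3} = -3 + \frac{1}{3} \left(- \frac{31}{6}\right) = -3 - \frac{31}{18} = - \frac{85}{18}$)
$z{\left(c{\left(4,1 \right)},10 \right)} + 43 \left(-139\right) = - \frac{85}{18} + 43 \left(-139\right) = - \frac{85}{18} - 5977 = - \frac{107671}{18}$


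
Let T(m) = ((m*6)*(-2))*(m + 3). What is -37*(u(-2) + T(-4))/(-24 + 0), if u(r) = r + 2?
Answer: -74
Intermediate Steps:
T(m) = -12*m*(3 + m) (T(m) = ((6*m)*(-2))*(3 + m) = (-12*m)*(3 + m) = -12*m*(3 + m))
u(r) = 2 + r
-37*(u(-2) + T(-4))/(-24 + 0) = -37*((2 - 2) - 12*(-4)*(3 - 4))/(-24 + 0) = -37*(0 - 12*(-4)*(-1))/(-24) = -37*(0 - 48)*(-1)/24 = -(-1776)*(-1)/24 = -37*2 = -74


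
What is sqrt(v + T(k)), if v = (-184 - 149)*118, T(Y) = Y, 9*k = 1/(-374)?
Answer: I*sqrt(49466588270)/1122 ≈ 198.23*I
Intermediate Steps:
k = -1/3366 (k = (1/9)/(-374) = (1/9)*(-1/374) = -1/3366 ≈ -0.00029709)
v = -39294 (v = -333*118 = -39294)
sqrt(v + T(k)) = sqrt(-39294 - 1/3366) = sqrt(-132263605/3366) = I*sqrt(49466588270)/1122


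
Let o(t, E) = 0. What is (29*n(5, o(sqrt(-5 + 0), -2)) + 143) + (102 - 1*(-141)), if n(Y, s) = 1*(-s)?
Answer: 386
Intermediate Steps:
n(Y, s) = -s
(29*n(5, o(sqrt(-5 + 0), -2)) + 143) + (102 - 1*(-141)) = (29*(-1*0) + 143) + (102 - 1*(-141)) = (29*0 + 143) + (102 + 141) = (0 + 143) + 243 = 143 + 243 = 386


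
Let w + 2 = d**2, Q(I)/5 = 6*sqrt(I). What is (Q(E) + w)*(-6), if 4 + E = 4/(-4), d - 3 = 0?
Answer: -42 - 180*I*sqrt(5) ≈ -42.0 - 402.49*I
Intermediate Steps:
d = 3 (d = 3 + 0 = 3)
E = -5 (E = -4 + 4/(-4) = -4 + 4*(-1/4) = -4 - 1 = -5)
Q(I) = 30*sqrt(I) (Q(I) = 5*(6*sqrt(I)) = 30*sqrt(I))
w = 7 (w = -2 + 3**2 = -2 + 9 = 7)
(Q(E) + w)*(-6) = (30*sqrt(-5) + 7)*(-6) = (30*(I*sqrt(5)) + 7)*(-6) = (30*I*sqrt(5) + 7)*(-6) = (7 + 30*I*sqrt(5))*(-6) = -42 - 180*I*sqrt(5)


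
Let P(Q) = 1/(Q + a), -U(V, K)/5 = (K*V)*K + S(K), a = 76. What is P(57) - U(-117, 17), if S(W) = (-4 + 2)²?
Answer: -22482984/133 ≈ -1.6905e+5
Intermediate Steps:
S(W) = 4 (S(W) = (-2)² = 4)
U(V, K) = -20 - 5*V*K² (U(V, K) = -5*((K*V)*K + 4) = -5*(V*K² + 4) = -5*(4 + V*K²) = -20 - 5*V*K²)
P(Q) = 1/(76 + Q) (P(Q) = 1/(Q + 76) = 1/(76 + Q))
P(57) - U(-117, 17) = 1/(76 + 57) - (-20 - 5*(-117)*17²) = 1/133 - (-20 - 5*(-117)*289) = 1/133 - (-20 + 169065) = 1/133 - 1*169045 = 1/133 - 169045 = -22482984/133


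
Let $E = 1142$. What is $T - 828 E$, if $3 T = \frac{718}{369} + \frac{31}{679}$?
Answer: $- \frac{710744538167}{751653} \approx -9.4558 \cdot 10^{5}$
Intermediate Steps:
$T = \frac{498961}{751653}$ ($T = \frac{\frac{718}{369} + \frac{31}{679}}{3} = \frac{1}{3} \cdot \frac{498961}{250551} = \frac{498961}{751653} \approx 0.66382$)
$T - 828 E = \frac{498961}{751653} - 945576 = - \frac{710744538167}{751653}$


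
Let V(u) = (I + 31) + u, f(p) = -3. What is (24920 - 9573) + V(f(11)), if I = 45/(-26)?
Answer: 399705/26 ≈ 15373.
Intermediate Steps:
I = -45/26 (I = 45*(-1/26) = -45/26 ≈ -1.7308)
V(u) = 761/26 + u (V(u) = (-45/26 + 31) + u = 761/26 + u)
(24920 - 9573) + V(f(11)) = (24920 - 9573) + (761/26 - 3) = 15347 + 683/26 = 399705/26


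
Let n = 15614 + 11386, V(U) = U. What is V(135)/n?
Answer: 1/200 ≈ 0.0050000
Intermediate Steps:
n = 27000
V(135)/n = 135/27000 = 135*(1/27000) = 1/200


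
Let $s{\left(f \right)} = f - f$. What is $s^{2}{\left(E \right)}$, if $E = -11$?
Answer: $0$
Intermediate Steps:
$s{\left(f \right)} = 0$
$s^{2}{\left(E \right)} = 0^{2} = 0$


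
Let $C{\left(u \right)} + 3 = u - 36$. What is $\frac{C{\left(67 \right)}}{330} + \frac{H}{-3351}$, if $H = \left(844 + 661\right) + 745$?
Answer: $- \frac{108112}{184305} \approx -0.58659$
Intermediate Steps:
$C{\left(u \right)} = -39 + u$ ($C{\left(u \right)} = -3 + \left(u - 36\right) = -3 + \left(-36 + u\right) = -39 + u$)
$H = 2250$ ($H = 1505 + 745 = 2250$)
$\frac{C{\left(67 \right)}}{330} + \frac{H}{-3351} = \frac{-39 + 67}{330} + \frac{2250}{-3351} = 28 \cdot \frac{1}{330} + 2250 \left(- \frac{1}{3351}\right) = \frac{14}{165} - \frac{750}{1117} = - \frac{108112}{184305}$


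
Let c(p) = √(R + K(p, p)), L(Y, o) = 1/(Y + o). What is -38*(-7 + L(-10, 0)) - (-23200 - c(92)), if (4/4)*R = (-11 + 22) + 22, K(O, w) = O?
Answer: 117349/5 + 5*√5 ≈ 23481.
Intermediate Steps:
R = 33 (R = (-11 + 22) + 22 = 11 + 22 = 33)
c(p) = √(33 + p)
-38*(-7 + L(-10, 0)) - (-23200 - c(92)) = -38*(-7 + 1/(-10 + 0)) - (-23200 - √(33 + 92)) = -38*(-7 + 1/(-10)) - (-23200 - √125) = -38*(-7 - ⅒) - (-23200 - 5*√5) = -38*(-71/10) - (-23200 - 5*√5) = 1349/5 + (23200 + 5*√5) = 117349/5 + 5*√5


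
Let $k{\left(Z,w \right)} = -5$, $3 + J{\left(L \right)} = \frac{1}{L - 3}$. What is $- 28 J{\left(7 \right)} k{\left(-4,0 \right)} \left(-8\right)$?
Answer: $3080$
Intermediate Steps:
$J{\left(L \right)} = -3 + \frac{1}{-3 + L}$ ($J{\left(L \right)} = -3 + \frac{1}{L - 3} = -3 + \frac{1}{-3 + L}$)
$- 28 J{\left(7 \right)} k{\left(-4,0 \right)} \left(-8\right) = - 28 \frac{10 - 21}{-3 + 7} \left(\left(-5\right) \left(-8\right)\right) = - 28 \frac{10 - 21}{4} \cdot 40 = - 28 \cdot \frac{1}{4} \left(-11\right) 40 = \left(-28\right) \left(- \frac{11}{4}\right) 40 = 77 \cdot 40 = 3080$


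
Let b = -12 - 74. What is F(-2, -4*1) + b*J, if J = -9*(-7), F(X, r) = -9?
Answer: -5427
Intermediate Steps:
J = 63
b = -86
F(-2, -4*1) + b*J = -9 - 86*63 = -9 - 5418 = -5427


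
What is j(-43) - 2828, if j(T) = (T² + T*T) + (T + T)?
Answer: 784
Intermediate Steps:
j(T) = 2*T + 2*T² (j(T) = (T² + T²) + 2*T = 2*T² + 2*T = 2*T + 2*T²)
j(-43) - 2828 = 2*(-43)*(1 - 43) - 2828 = 2*(-43)*(-42) - 2828 = 3612 - 2828 = 784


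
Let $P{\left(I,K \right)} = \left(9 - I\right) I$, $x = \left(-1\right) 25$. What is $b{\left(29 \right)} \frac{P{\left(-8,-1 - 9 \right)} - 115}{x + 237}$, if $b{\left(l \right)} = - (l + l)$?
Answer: $\frac{7279}{106} \approx 68.67$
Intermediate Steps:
$b{\left(l \right)} = - 2 l$
$x = -25$
$P{\left(I,K \right)} = I \left(9 - I\right)$
$b{\left(29 \right)} \frac{P{\left(-8,-1 - 9 \right)} - 115}{x + 237} = \left(-2\right) 29 \frac{- 8 \left(9 - -8\right) - 115}{-25 + 237} = - 58 \frac{- 8 \left(9 + 8\right) - 115}{212} = - 58 \left(\left(-8\right) 17 - 115\right) \frac{1}{212} = - 58 \left(-136 - 115\right) \frac{1}{212} = - 58 \left(\left(-251\right) \frac{1}{212}\right) = \left(-58\right) \left(- \frac{251}{212}\right) = \frac{7279}{106}$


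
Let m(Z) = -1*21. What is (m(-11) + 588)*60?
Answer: 34020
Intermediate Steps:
m(Z) = -21
(m(-11) + 588)*60 = (-21 + 588)*60 = 567*60 = 34020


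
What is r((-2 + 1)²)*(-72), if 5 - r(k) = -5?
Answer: -720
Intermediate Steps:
r(k) = 10 (r(k) = 5 - 1*(-5) = 5 + 5 = 10)
r((-2 + 1)²)*(-72) = 10*(-72) = -720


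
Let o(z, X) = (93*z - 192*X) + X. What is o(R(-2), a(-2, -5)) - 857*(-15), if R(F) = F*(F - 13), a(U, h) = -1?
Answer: 15836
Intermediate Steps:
R(F) = F*(-13 + F)
o(z, X) = -191*X + 93*z (o(z, X) = (-192*X + 93*z) + X = -191*X + 93*z)
o(R(-2), a(-2, -5)) - 857*(-15) = (-191*(-1) + 93*(-2*(-13 - 2))) - 857*(-15) = (191 + 93*(-2*(-15))) + 12855 = (191 + 93*30) + 12855 = (191 + 2790) + 12855 = 2981 + 12855 = 15836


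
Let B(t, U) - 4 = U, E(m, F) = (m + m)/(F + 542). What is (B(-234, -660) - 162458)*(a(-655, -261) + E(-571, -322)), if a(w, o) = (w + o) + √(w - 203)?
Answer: 8264252367/55 - 163114*I*√858 ≈ 1.5026e+8 - 4.7779e+6*I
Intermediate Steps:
a(w, o) = o + w + √(-203 + w) (a(w, o) = (o + w) + √(-203 + w) = o + w + √(-203 + w))
E(m, F) = 2*m/(542 + F) (E(m, F) = (2*m)/(542 + F) = 2*m/(542 + F))
B(t, U) = 4 + U
(B(-234, -660) - 162458)*(a(-655, -261) + E(-571, -322)) = ((4 - 660) - 162458)*((-261 - 655 + √(-203 - 655)) + 2*(-571)/(542 - 322)) = (-656 - 162458)*((-261 - 655 + √(-858)) + 2*(-571)/220) = -163114*((-261 - 655 + I*√858) + 2*(-571)*(1/220)) = -163114*((-916 + I*√858) - 571/110) = -163114*(-101331/110 + I*√858) = 8264252367/55 - 163114*I*√858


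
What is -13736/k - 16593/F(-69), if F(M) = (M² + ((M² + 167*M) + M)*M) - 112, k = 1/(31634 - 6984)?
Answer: -161165919307793/475988 ≈ -3.3859e+8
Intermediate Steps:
k = 1/24650 ≈ 4.0568e-5
F(M) = -112 + M² + M*(M² + 168*M) (F(M) = (M² + (M² + 168*M)*M) - 112 = (M² + M*(M² + 168*M)) - 112 = -112 + M² + M*(M² + 168*M))
-13736/k - 16593/F(-69) = -13736/1/24650 - 16593/(-112 + (-69)³ + 169*(-69)²) = -13736*24650 - 16593/(-112 - 328509 + 169*4761) = -338592400 - 16593/(-112 - 328509 + 804609) = -338592400 - 16593/475988 = -161165919307793/475988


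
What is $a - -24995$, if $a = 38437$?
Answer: $63432$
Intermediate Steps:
$a - -24995 = 38437 - -24995 = 38437 + 24995 = 63432$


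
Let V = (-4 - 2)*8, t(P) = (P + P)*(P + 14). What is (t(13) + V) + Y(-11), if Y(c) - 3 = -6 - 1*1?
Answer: 650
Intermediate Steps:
Y(c) = -4 (Y(c) = 3 + (-6 - 1*1) = 3 + (-6 - 1) = 3 - 7 = -4)
t(P) = 2*P*(14 + P) (t(P) = (2*P)*(14 + P) = 2*P*(14 + P))
V = -48 (V = -6*8 = -48)
(t(13) + V) + Y(-11) = (2*13*(14 + 13) - 48) - 4 = (2*13*27 - 48) - 4 = (702 - 48) - 4 = 654 - 4 = 650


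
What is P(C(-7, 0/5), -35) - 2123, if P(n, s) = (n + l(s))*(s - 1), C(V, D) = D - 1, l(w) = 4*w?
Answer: 2953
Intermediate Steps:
C(V, D) = -1 + D
P(n, s) = (-1 + s)*(n + 4*s) (P(n, s) = (n + 4*s)*(s - 1) = (n + 4*s)*(-1 + s) = (-1 + s)*(n + 4*s))
P(C(-7, 0/5), -35) - 2123 = (-(-1 + 0/5) - 4*(-35) + 4*(-35)² + (-1 + 0/5)*(-35)) - 2123 = (-(-1 + 0*(⅕)) + 140 + 4*1225 + (-1 + 0*(⅕))*(-35)) - 2123 = (-(-1 + 0) + 140 + 4900 + (-1 + 0)*(-35)) - 2123 = (-1*(-1) + 140 + 4900 - 1*(-35)) - 2123 = (1 + 140 + 4900 + 35) - 2123 = 5076 - 2123 = 2953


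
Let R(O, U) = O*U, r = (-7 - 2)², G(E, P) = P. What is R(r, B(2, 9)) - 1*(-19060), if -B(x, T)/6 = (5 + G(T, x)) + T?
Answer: 11284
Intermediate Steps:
r = 81 (r = (-9)² = 81)
B(x, T) = -30 - 6*T - 6*x (B(x, T) = -6*((5 + x) + T) = -6*(5 + T + x) = -30 - 6*T - 6*x)
R(r, B(2, 9)) - 1*(-19060) = 81*(-30 - 6*9 - 6*2) - 1*(-19060) = 81*(-30 - 54 - 12) + 19060 = 81*(-96) + 19060 = -7776 + 19060 = 11284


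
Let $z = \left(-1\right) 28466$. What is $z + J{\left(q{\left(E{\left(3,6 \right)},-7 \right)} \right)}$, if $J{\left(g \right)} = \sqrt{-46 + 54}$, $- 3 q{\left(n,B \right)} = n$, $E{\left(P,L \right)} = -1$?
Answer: $-28466 + 2 \sqrt{2} \approx -28463.0$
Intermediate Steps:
$z = -28466$
$q{\left(n,B \right)} = - \frac{n}{3}$
$J{\left(g \right)} = 2 \sqrt{2}$ ($J{\left(g \right)} = \sqrt{8} = 2 \sqrt{2}$)
$z + J{\left(q{\left(E{\left(3,6 \right)},-7 \right)} \right)} = -28466 + 2 \sqrt{2}$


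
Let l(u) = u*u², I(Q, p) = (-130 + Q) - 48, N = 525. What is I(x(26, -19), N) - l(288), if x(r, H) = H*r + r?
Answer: -23888518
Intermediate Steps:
x(r, H) = r + H*r
I(Q, p) = -178 + Q
l(u) = u³
I(x(26, -19), N) - l(288) = (-178 + 26*(1 - 19)) - 1*288³ = (-178 + 26*(-18)) - 1*23887872 = (-178 - 468) - 23887872 = -646 - 23887872 = -23888518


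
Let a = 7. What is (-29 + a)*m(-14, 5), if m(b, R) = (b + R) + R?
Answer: 88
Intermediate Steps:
m(b, R) = b + 2*R (m(b, R) = (R + b) + R = b + 2*R)
(-29 + a)*m(-14, 5) = (-29 + 7)*(-14 + 2*5) = -22*(-14 + 10) = -22*(-4) = 88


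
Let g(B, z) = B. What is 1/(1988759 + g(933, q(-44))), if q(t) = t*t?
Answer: 1/1989692 ≈ 5.0259e-7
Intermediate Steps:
q(t) = t**2
1/(1988759 + g(933, q(-44))) = 1/(1988759 + 933) = 1/1989692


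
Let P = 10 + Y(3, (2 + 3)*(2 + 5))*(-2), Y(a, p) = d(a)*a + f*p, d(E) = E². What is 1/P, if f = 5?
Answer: -1/394 ≈ -0.0025381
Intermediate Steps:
Y(a, p) = a³ + 5*p (Y(a, p) = a²*a + 5*p = a³ + 5*p)
P = -394 (P = 10 + (3³ + 5*((2 + 3)*(2 + 5)))*(-2) = 10 + (27 + 5*(5*7))*(-2) = 10 + (27 + 5*35)*(-2) = 10 + (27 + 175)*(-2) = 10 + 202*(-2) = 10 - 404 = -394)
1/P = 1/(-394) = -1/394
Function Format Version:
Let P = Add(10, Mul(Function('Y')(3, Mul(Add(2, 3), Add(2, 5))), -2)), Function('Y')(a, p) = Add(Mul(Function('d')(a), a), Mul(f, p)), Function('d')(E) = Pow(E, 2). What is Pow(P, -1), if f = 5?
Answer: Rational(-1, 394) ≈ -0.0025381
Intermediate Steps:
Function('Y')(a, p) = Add(Pow(a, 3), Mul(5, p)) (Function('Y')(a, p) = Add(Mul(Pow(a, 2), a), Mul(5, p)) = Add(Pow(a, 3), Mul(5, p)))
P = -394 (P = Add(10, Mul(Add(Pow(3, 3), Mul(5, Mul(Add(2, 3), Add(2, 5)))), -2)) = Add(10, Mul(Add(27, Mul(5, Mul(5, 7))), -2)) = Add(10, Mul(Add(27, Mul(5, 35)), -2)) = Add(10, Mul(Add(27, 175), -2)) = Add(10, Mul(202, -2)) = Add(10, -404) = -394)
Pow(P, -1) = Pow(-394, -1) = Rational(-1, 394)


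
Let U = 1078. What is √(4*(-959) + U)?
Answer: I*√2758 ≈ 52.517*I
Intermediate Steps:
√(4*(-959) + U) = √(4*(-959) + 1078) = √(-3836 + 1078) = √(-2758) = I*√2758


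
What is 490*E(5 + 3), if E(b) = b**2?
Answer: 31360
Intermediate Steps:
490*E(5 + 3) = 490*(5 + 3)**2 = 490*8**2 = 490*64 = 31360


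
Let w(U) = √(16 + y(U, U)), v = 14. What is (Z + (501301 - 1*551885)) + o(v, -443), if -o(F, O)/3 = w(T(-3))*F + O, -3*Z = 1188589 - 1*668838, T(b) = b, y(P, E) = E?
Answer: -667516/3 - 42*√13 ≈ -2.2266e+5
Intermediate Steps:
Z = -519751/3 (Z = -(1188589 - 1*668838)/3 = -(1188589 - 668838)/3 = -⅓*519751 = -519751/3 ≈ -1.7325e+5)
w(U) = √(16 + U)
o(F, O) = -3*O - 3*F*√13 (o(F, O) = -3*(√(16 - 3)*F + O) = -3*(√13*F + O) = -3*(F*√13 + O) = -3*(O + F*√13) = -3*O - 3*F*√13)
(Z + (501301 - 1*551885)) + o(v, -443) = (-519751/3 + (501301 - 1*551885)) + (-3*(-443) - 3*14*√13) = (-519751/3 + (501301 - 551885)) + (1329 - 42*√13) = (-519751/3 - 50584) + (1329 - 42*√13) = -671503/3 + (1329 - 42*√13) = -667516/3 - 42*√13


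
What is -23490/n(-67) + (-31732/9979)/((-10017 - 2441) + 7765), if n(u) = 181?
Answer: -1100064946538/8476491907 ≈ -129.78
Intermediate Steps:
-23490/n(-67) + (-31732/9979)/((-10017 - 2441) + 7765) = -23490/181 + (-31732/9979)/((-10017 - 2441) + 7765) = -23490*1/181 + (-31732*1/9979)/(-12458 + 7765) = -23490/181 - 31732/9979/(-4693) = -23490/181 - 31732/9979*(-1/4693) = -23490/181 + 31732/46831447 = -1100064946538/8476491907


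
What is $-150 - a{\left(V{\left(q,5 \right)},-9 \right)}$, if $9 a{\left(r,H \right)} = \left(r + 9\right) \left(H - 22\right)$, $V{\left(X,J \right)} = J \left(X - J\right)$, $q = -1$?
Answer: $- \frac{667}{3} \approx -222.33$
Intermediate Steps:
$a{\left(r,H \right)} = \frac{\left(-22 + H\right) \left(9 + r\right)}{9}$ ($a{\left(r,H \right)} = \frac{\left(r + 9\right) \left(H - 22\right)}{9} = \frac{\left(9 + r\right) \left(-22 + H\right)}{9} = \frac{\left(-22 + H\right) \left(9 + r\right)}{9}$)
$-150 - a{\left(V{\left(q,5 \right)},-9 \right)} = -150 - \left(-22 - 9 - \frac{22 \cdot 5 \left(-1 - 5\right)}{9} + \frac{1}{9} \left(-9\right) 5 \left(-1 - 5\right)\right) = -150 - \left(-22 - 9 - \frac{22 \cdot 5 \left(-6\right)}{9} + \frac{1}{9} \left(-9\right) 5 \left(-6\right)\right) = -150 - \left(-22 - 9 - - \frac{220}{3} + \frac{1}{9} \left(-9\right) \left(-30\right)\right) = -150 - \left(-22 - 9 + \frac{220}{3} + 30\right) = -150 - \frac{217}{3} = - \frac{667}{3}$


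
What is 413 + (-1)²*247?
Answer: 660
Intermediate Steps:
413 + (-1)²*247 = 413 + 1*247 = 413 + 247 = 660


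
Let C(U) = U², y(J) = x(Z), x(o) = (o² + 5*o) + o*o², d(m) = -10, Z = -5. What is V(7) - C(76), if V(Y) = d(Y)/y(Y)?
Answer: -144398/25 ≈ -5775.9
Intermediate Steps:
x(o) = o² + o³ + 5*o (x(o) = (o² + 5*o) + o³ = o² + o³ + 5*o)
y(J) = -125 (y(J) = -5*(5 - 5 + (-5)²) = -5*(5 - 5 + 25) = -5*25 = -125)
V(Y) = 2/25 (V(Y) = -10/(-125) = -10*(-1/125) = 2/25)
V(7) - C(76) = 2/25 - 1*76² = 2/25 - 1*5776 = 2/25 - 5776 = -144398/25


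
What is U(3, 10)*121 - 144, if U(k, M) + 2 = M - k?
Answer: 461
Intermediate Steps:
U(k, M) = -2 + M - k (U(k, M) = -2 + (M - k) = -2 + M - k)
U(3, 10)*121 - 144 = (-2 + 10 - 1*3)*121 - 144 = (-2 + 10 - 3)*121 - 144 = 5*121 - 144 = 605 - 144 = 461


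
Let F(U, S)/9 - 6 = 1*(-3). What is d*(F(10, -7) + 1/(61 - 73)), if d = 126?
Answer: 6783/2 ≈ 3391.5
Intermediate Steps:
F(U, S) = 27 (F(U, S) = 54 + 9*(1*(-3)) = 54 + 9*(-3) = 54 - 27 = 27)
d*(F(10, -7) + 1/(61 - 73)) = 126*(27 + 1/(61 - 73)) = 126*(27 + 1/(-12)) = 126*(27 - 1/12) = 126*(323/12) = 6783/2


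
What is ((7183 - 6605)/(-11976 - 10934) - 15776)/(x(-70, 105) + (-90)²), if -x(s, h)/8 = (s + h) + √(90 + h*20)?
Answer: -70659318279/34944760460 - 180714369*√2190/87361901150 ≈ -2.1188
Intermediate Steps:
x(s, h) = -8*h - 8*s - 8*√(90 + 20*h) (x(s, h) = -8*((s + h) + √(90 + h*20)) = -8*((h + s) + √(90 + 20*h)) = -8*(h + s + √(90 + 20*h)) = -8*h - 8*s - 8*√(90 + 20*h))
((7183 - 6605)/(-11976 - 10934) - 15776)/(x(-70, 105) + (-90)²) = ((7183 - 6605)/(-11976 - 10934) - 15776)/((-8*105 - 8*(-70) - 8*√(90 + 20*105)) + (-90)²) = (578/(-22910) - 15776)/((-840 + 560 - 8*√(90 + 2100)) + 8100) = (578*(-1/22910) - 15776)/((-840 + 560 - 8*√2190) + 8100) = (-289/11455 - 15776)/((-280 - 8*√2190) + 8100) = -180714369/(11455*(7820 - 8*√2190))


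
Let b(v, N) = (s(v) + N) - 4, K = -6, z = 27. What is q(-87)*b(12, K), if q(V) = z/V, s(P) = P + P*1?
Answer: -126/29 ≈ -4.3448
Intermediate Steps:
s(P) = 2*P (s(P) = P + P = 2*P)
b(v, N) = -4 + N + 2*v (b(v, N) = (2*v + N) - 4 = (N + 2*v) - 4 = -4 + N + 2*v)
q(V) = 27/V
q(-87)*b(12, K) = (27/(-87))*(-4 - 6 + 2*12) = (27*(-1/87))*(-4 - 6 + 24) = -9/29*14 = -126/29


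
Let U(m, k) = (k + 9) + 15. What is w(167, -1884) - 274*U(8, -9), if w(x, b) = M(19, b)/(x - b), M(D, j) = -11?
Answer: -8429621/2051 ≈ -4110.0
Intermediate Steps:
U(m, k) = 24 + k (U(m, k) = (9 + k) + 15 = 24 + k)
w(x, b) = -11/(x - b)
w(167, -1884) - 274*U(8, -9) = 11/(-1884 - 1*167) - 274*(24 - 9) = 11/(-1884 - 167) - 274*15 = 11/(-2051) - 1*4110 = 11*(-1/2051) - 4110 = -11/2051 - 4110 = -8429621/2051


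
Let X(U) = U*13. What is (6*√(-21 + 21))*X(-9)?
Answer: 0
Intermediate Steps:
X(U) = 13*U
(6*√(-21 + 21))*X(-9) = (6*√(-21 + 21))*(13*(-9)) = (6*√0)*(-117) = (6*0)*(-117) = 0*(-117) = 0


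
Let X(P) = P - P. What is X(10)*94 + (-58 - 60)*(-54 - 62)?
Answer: 13688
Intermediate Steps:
X(P) = 0
X(10)*94 + (-58 - 60)*(-54 - 62) = 0*94 + (-58 - 60)*(-54 - 62) = 0 - 118*(-116) = 0 + 13688 = 13688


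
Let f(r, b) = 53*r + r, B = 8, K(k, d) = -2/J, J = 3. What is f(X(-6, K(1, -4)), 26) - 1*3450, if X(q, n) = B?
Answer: -3018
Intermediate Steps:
K(k, d) = -⅔ (K(k, d) = -2/3 = -2*⅓ = -⅔)
X(q, n) = 8
f(r, b) = 54*r
f(X(-6, K(1, -4)), 26) - 1*3450 = 54*8 - 1*3450 = 432 - 3450 = -3018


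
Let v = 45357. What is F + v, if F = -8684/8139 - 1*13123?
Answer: 262343842/8139 ≈ 32233.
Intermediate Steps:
F = -106816781/8139 (F = -8684*1/8139 - 13123 = -8684/8139 - 13123 = -106816781/8139 ≈ -13124.)
F + v = -106816781/8139 + 45357 = 262343842/8139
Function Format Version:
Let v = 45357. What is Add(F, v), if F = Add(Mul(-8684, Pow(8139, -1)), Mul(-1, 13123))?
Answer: Rational(262343842, 8139) ≈ 32233.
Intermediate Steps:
F = Rational(-106816781, 8139) (F = Add(Mul(-8684, Rational(1, 8139)), -13123) = Add(Rational(-8684, 8139), -13123) = Rational(-106816781, 8139) ≈ -13124.)
Add(F, v) = Add(Rational(-106816781, 8139), 45357) = Rational(262343842, 8139)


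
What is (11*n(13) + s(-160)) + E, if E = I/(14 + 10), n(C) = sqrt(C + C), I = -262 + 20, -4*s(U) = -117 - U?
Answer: -125/6 + 11*sqrt(26) ≈ 35.256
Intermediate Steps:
s(U) = 117/4 + U/4 (s(U) = -(-117 - U)/4 = 117/4 + U/4)
I = -242
n(C) = sqrt(2)*sqrt(C) (n(C) = sqrt(2*C) = sqrt(2)*sqrt(C))
E = -121/12 (E = -242/(14 + 10) = -242/24 = -242*1/24 = -121/12 ≈ -10.083)
(11*n(13) + s(-160)) + E = (11*(sqrt(2)*sqrt(13)) + (117/4 + (1/4)*(-160))) - 121/12 = (11*sqrt(26) + (117/4 - 40)) - 121/12 = (11*sqrt(26) - 43/4) - 121/12 = (-43/4 + 11*sqrt(26)) - 121/12 = -125/6 + 11*sqrt(26)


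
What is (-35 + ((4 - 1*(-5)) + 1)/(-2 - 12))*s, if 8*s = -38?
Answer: 2375/14 ≈ 169.64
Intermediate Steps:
s = -19/4 (s = (1/8)*(-38) = -19/4 ≈ -4.7500)
(-35 + ((4 - 1*(-5)) + 1)/(-2 - 12))*s = (-35 + ((4 - 1*(-5)) + 1)/(-2 - 12))*(-19/4) = (-35 + ((4 + 5) + 1)/(-14))*(-19/4) = (-35 + (9 + 1)*(-1/14))*(-19/4) = (-35 + 10*(-1/14))*(-19/4) = (-35 - 5/7)*(-19/4) = -250/7*(-19/4) = 2375/14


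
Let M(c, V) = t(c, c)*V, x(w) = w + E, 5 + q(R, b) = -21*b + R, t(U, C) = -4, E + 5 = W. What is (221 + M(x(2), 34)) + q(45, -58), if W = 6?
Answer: 1343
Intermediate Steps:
E = 1 (E = -5 + 6 = 1)
q(R, b) = -5 + R - 21*b (q(R, b) = -5 + (-21*b + R) = -5 + (R - 21*b) = -5 + R - 21*b)
x(w) = 1 + w (x(w) = w + 1 = 1 + w)
M(c, V) = -4*V
(221 + M(x(2), 34)) + q(45, -58) = (221 - 4*34) + (-5 + 45 - 21*(-58)) = (221 - 136) + (-5 + 45 + 1218) = 85 + 1258 = 1343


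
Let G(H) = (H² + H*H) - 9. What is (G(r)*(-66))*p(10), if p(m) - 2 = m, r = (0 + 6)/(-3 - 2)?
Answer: 121176/25 ≈ 4847.0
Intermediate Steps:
r = -6/5 (r = 6/(-5) = 6*(-⅕) = -6/5 ≈ -1.2000)
G(H) = -9 + 2*H² (G(H) = (H² + H²) - 9 = 2*H² - 9 = -9 + 2*H²)
p(m) = 2 + m
(G(r)*(-66))*p(10) = ((-9 + 2*(-6/5)²)*(-66))*(2 + 10) = ((-9 + 2*(36/25))*(-66))*12 = ((-9 + 72/25)*(-66))*12 = -153/25*(-66)*12 = (10098/25)*12 = 121176/25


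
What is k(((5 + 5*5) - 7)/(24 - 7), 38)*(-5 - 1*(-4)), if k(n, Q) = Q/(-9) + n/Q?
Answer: 24341/5814 ≈ 4.1866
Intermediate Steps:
k(n, Q) = -Q/9 + n/Q (k(n, Q) = Q*(-1/9) + n/Q = -Q/9 + n/Q)
k(((5 + 5*5) - 7)/(24 - 7), 38)*(-5 - 1*(-4)) = (-1/9*38 + (((5 + 5*5) - 7)/(24 - 7))/38)*(-5 - 1*(-4)) = (-38/9 + (((5 + 25) - 7)/17)*(1/38))*(-5 + 4) = (-38/9 + ((30 - 7)*(1/17))*(1/38))*(-1) = (-38/9 + (23*(1/17))*(1/38))*(-1) = (-38/9 + (23/17)*(1/38))*(-1) = (-38/9 + 23/646)*(-1) = -24341/5814*(-1) = 24341/5814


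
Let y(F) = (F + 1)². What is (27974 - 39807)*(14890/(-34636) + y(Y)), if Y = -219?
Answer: -9738715041771/17318 ≈ -5.6235e+8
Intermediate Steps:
y(F) = (1 + F)²
(27974 - 39807)*(14890/(-34636) + y(Y)) = (27974 - 39807)*(14890/(-34636) + (1 - 219)²) = -11833*(14890*(-1/34636) + (-218)²) = -11833*(-7445/17318 + 47524) = -11833*823013187/17318 = -9738715041771/17318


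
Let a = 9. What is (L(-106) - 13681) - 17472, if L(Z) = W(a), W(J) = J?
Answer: -31144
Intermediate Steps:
L(Z) = 9
(L(-106) - 13681) - 17472 = (9 - 13681) - 17472 = -13672 - 17472 = -31144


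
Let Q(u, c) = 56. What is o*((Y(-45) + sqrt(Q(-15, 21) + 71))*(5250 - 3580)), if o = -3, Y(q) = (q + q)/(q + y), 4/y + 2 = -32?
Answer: -7665300/767 - 5010*sqrt(127) ≈ -66454.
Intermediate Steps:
y = -2/17 (y = 4/(-2 - 32) = 4/(-34) = 4*(-1/34) = -2/17 ≈ -0.11765)
Y(q) = 2*q/(-2/17 + q) (Y(q) = (q + q)/(q - 2/17) = (2*q)/(-2/17 + q) = 2*q/(-2/17 + q))
o*((Y(-45) + sqrt(Q(-15, 21) + 71))*(5250 - 3580)) = -3*(34*(-45)/(-2 + 17*(-45)) + sqrt(56 + 71))*(5250 - 3580) = -3*(34*(-45)/(-2 - 765) + sqrt(127))*1670 = -3*(34*(-45)/(-767) + sqrt(127))*1670 = -3*(34*(-45)*(-1/767) + sqrt(127))*1670 = -3*(1530/767 + sqrt(127))*1670 = -3*(2555100/767 + 1670*sqrt(127)) = -7665300/767 - 5010*sqrt(127)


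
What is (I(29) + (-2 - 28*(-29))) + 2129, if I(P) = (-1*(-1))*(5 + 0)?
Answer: 2944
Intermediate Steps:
I(P) = 5 (I(P) = 1*5 = 5)
(I(29) + (-2 - 28*(-29))) + 2129 = (5 + (-2 - 28*(-29))) + 2129 = (5 + (-2 + 812)) + 2129 = (5 + 810) + 2129 = 815 + 2129 = 2944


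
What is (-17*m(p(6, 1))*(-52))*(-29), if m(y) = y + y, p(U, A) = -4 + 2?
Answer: 102544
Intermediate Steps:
p(U, A) = -2
m(y) = 2*y
(-17*m(p(6, 1))*(-52))*(-29) = (-34*(-2)*(-52))*(-29) = (-17*(-4)*(-52))*(-29) = (68*(-52))*(-29) = -3536*(-29) = 102544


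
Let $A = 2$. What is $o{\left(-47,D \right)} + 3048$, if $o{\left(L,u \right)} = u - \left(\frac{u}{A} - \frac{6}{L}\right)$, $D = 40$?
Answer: $\frac{144190}{47} \approx 3067.9$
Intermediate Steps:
$o{\left(L,u \right)} = \frac{u}{2} + \frac{6}{L}$ ($o{\left(L,u \right)} = u - \left(\frac{u}{2} - \frac{6}{L}\right) = \frac{u}{2} + \frac{6}{L}$)
$o{\left(-47,D \right)} + 3048 = \left(\frac{1}{2} \cdot 40 + \frac{6}{-47}\right) + 3048 = \left(20 + 6 \left(- \frac{1}{47}\right)\right) + 3048 = \left(20 - \frac{6}{47}\right) + 3048 = \frac{934}{47} + 3048 = \frac{144190}{47}$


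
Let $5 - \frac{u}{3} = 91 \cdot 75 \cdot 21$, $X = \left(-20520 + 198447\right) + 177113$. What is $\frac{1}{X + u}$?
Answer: $- \frac{1}{74920} \approx -1.3348 \cdot 10^{-5}$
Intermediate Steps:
$X = 355040$ ($X = 177927 + 177113 = 355040$)
$u = -429960$ ($u = 15 - 3 \cdot 91 \cdot 75 \cdot 21 = 15 - 3 \cdot 6825 \cdot 21 = 15 - 429975 = -429960$)
$\frac{1}{X + u} = \frac{1}{355040 - 429960} = \frac{1}{-74920} = - \frac{1}{74920}$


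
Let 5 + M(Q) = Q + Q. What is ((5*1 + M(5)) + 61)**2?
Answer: 5041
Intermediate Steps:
M(Q) = -5 + 2*Q (M(Q) = -5 + (Q + Q) = -5 + 2*Q)
((5*1 + M(5)) + 61)**2 = ((5*1 + (-5 + 2*5)) + 61)**2 = ((5 + (-5 + 10)) + 61)**2 = ((5 + 5) + 61)**2 = (10 + 61)**2 = 71**2 = 5041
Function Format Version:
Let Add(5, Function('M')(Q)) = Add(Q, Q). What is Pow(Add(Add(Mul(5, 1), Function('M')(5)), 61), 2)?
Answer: 5041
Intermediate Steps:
Function('M')(Q) = Add(-5, Mul(2, Q)) (Function('M')(Q) = Add(-5, Add(Q, Q)) = Add(-5, Mul(2, Q)))
Pow(Add(Add(Mul(5, 1), Function('M')(5)), 61), 2) = Pow(Add(Add(Mul(5, 1), Add(-5, Mul(2, 5))), 61), 2) = Pow(Add(Add(5, Add(-5, 10)), 61), 2) = Pow(Add(Add(5, 5), 61), 2) = Pow(Add(10, 61), 2) = Pow(71, 2) = 5041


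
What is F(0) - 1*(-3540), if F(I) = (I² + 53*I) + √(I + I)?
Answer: 3540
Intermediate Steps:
F(I) = I² + 53*I + √2*√I (F(I) = (I² + 53*I) + √(2*I) = (I² + 53*I) + √2*√I = I² + 53*I + √2*√I)
F(0) - 1*(-3540) = (0² + 53*0 + √2*√0) - 1*(-3540) = (0 + 0 + √2*0) + 3540 = (0 + 0 + 0) + 3540 = 0 + 3540 = 3540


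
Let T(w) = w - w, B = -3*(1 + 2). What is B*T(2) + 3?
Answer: 3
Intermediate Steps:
B = -9 (B = -3*3 = -9)
T(w) = 0
B*T(2) + 3 = -9*0 + 3 = 0 + 3 = 3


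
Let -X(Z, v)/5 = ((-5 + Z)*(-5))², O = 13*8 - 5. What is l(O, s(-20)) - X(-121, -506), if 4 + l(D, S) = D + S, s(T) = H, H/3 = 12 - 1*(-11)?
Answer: 1984664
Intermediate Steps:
H = 69 (H = 3*(12 - 1*(-11)) = 3*(12 + 11) = 3*23 = 69)
O = 99 (O = 104 - 5 = 99)
s(T) = 69
l(D, S) = -4 + D + S (l(D, S) = -4 + (D + S) = -4 + D + S)
X(Z, v) = -5*(25 - 5*Z)² (X(Z, v) = -5*25*(-5 + Z)² = -5*(25 - 5*Z)²)
l(O, s(-20)) - X(-121, -506) = (-4 + 99 + 69) - (-125)*(-5 - 121)² = 164 - (-125)*(-126)² = 164 - (-125)*15876 = 164 - 1*(-1984500) = 164 + 1984500 = 1984664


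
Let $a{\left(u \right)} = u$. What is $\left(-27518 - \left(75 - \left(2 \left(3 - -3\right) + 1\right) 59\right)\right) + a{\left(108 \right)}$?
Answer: $-26718$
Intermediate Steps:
$\left(-27518 - \left(75 - \left(2 \left(3 - -3\right) + 1\right) 59\right)\right) + a{\left(108 \right)} = \left(-27518 - \left(75 - \left(2 \left(3 - -3\right) + 1\right) 59\right)\right) + 108 = \left(-27518 - \left(75 - \left(2 \left(3 + 3\right) + 1\right) 59\right)\right) + 108 = \left(-27518 - \left(75 - \left(2 \cdot 6 + 1\right) 59\right)\right) + 108 = \left(-27518 - \left(75 - \left(12 + 1\right) 59\right)\right) + 108 = \left(-27518 + \left(-75 + 13 \cdot 59\right)\right) + 108 = \left(-27518 + \left(-75 + 767\right)\right) + 108 = \left(-27518 + 692\right) + 108 = -26826 + 108 = -26718$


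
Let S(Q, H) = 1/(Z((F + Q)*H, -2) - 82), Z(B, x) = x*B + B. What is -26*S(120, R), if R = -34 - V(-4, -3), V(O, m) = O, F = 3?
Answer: -13/1804 ≈ -0.0072062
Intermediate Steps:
R = -30 (R = -34 - 1*(-4) = -34 + 4 = -30)
Z(B, x) = B + B*x (Z(B, x) = B*x + B = B + B*x)
S(Q, H) = 1/(-82 - H*(3 + Q)) (S(Q, H) = 1/(((3 + Q)*H)*(1 - 2) - 82) = 1/((H*(3 + Q))*(-1) - 82) = 1/(-H*(3 + Q) - 82) = 1/(-82 - H*(3 + Q)))
-26*S(120, R) = -26/(-82 - 1*(-30)*(3 + 120)) = -26/(-82 - 1*(-30)*123) = -26/(-82 + 3690) = -26/3608 = -26*1/3608 = -13/1804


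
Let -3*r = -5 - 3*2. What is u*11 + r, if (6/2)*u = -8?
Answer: -77/3 ≈ -25.667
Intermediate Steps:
u = -8/3 (u = (⅓)*(-8) = -8/3 ≈ -2.6667)
r = 11/3 (r = -(-5 - 3*2)/3 = -(-5 - 6)/3 = -⅓*(-11) = 11/3 ≈ 3.6667)
u*11 + r = -8/3*11 + 11/3 = -88/3 + 11/3 = -77/3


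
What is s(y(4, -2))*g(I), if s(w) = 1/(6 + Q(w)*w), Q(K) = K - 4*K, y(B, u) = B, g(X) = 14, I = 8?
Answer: -⅓ ≈ -0.33333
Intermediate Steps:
Q(K) = -3*K
s(w) = 1/(6 - 3*w²) (s(w) = 1/(6 + (-3*w)*w) = 1/(6 - 3*w²))
s(y(4, -2))*g(I) = (1/(3*(2 - 1*4²)))*14 = (1/(3*(2 - 1*16)))*14 = (1/(3*(2 - 16)))*14 = ((⅓)/(-14))*14 = ((⅓)*(-1/14))*14 = -1/42*14 = -⅓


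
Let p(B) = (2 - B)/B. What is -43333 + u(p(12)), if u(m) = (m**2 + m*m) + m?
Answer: -389992/9 ≈ -43332.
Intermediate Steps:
p(B) = (2 - B)/B
u(m) = m + 2*m**2 (u(m) = (m**2 + m**2) + m = 2*m**2 + m = m + 2*m**2)
-43333 + u(p(12)) = -43333 + ((2 - 1*12)/12)*(1 + 2*((2 - 1*12)/12)) = -43333 + ((2 - 12)/12)*(1 + 2*((2 - 12)/12)) = -43333 + ((1/12)*(-10))*(1 + 2*((1/12)*(-10))) = -43333 - 5*(1 + 2*(-5/6))/6 = -43333 - 5*(1 - 5/3)/6 = -43333 - 5/6*(-2/3) = -43333 + 5/9 = -389992/9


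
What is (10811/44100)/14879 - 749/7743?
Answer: -163794350509/1693559025900 ≈ -0.096716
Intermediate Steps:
(10811/44100)/14879 - 749/7743 = (10811*(1/44100))*(1/14879) - 749*1/7743 = (10811/44100)*(1/14879) - 749/7743 = 10811/656163900 - 749/7743 = -163794350509/1693559025900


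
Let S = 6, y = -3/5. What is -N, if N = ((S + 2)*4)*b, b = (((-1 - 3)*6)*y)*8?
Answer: -18432/5 ≈ -3686.4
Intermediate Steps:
y = -⅗ (y = -3*⅕ = -⅗ ≈ -0.60000)
b = 576/5 (b = (((-1 - 3)*6)*(-⅗))*8 = (-4*6*(-⅗))*8 = -24*(-⅗)*8 = (72/5)*8 = 576/5 ≈ 115.20)
N = 18432/5 (N = ((6 + 2)*4)*(576/5) = (8*4)*(576/5) = 32*(576/5) = 18432/5 ≈ 3686.4)
-N = -1*18432/5 = -18432/5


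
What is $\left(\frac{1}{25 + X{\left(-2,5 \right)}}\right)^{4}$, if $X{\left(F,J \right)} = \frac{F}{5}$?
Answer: $\frac{625}{228886641} \approx 2.7306 \cdot 10^{-6}$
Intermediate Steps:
$X{\left(F,J \right)} = \frac{F}{5}$ ($X{\left(F,J \right)} = F \frac{1}{5} = \frac{F}{5}$)
$\left(\frac{1}{25 + X{\left(-2,5 \right)}}\right)^{4} = \left(\frac{1}{25 + \frac{1}{5} \left(-2\right)}\right)^{4} = \left(\frac{1}{25 - \frac{2}{5}}\right)^{4} = \left(\frac{1}{\frac{123}{5}}\right)^{4} = \left(\frac{5}{123}\right)^{4} = \frac{625}{228886641}$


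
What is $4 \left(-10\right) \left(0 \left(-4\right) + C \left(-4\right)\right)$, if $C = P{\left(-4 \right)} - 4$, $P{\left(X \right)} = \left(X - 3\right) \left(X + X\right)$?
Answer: $8320$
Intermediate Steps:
$P{\left(X \right)} = 2 X \left(-3 + X\right)$ ($P{\left(X \right)} = \left(-3 + X\right) 2 X = 2 X \left(-3 + X\right)$)
$C = 52$ ($C = 2 \left(-4\right) \left(-3 - 4\right) - 4 = 2 \left(-4\right) \left(-7\right) - 4 = 56 - 4 = 52$)
$4 \left(-10\right) \left(0 \left(-4\right) + C \left(-4\right)\right) = 4 \left(-10\right) \left(0 \left(-4\right) + 52 \left(-4\right)\right) = - 40 \left(0 - 208\right) = \left(-40\right) \left(-208\right) = 8320$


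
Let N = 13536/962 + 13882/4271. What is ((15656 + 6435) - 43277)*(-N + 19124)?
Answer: -831589167712644/2054351 ≈ -4.0479e+8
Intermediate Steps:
N = 35583370/2054351 (N = 13536*(1/962) + 13882*(1/4271) = 6768/481 + 13882/4271 = 35583370/2054351 ≈ 17.321)
((15656 + 6435) - 43277)*(-N + 19124) = ((15656 + 6435) - 43277)*(-1*35583370/2054351 + 19124) = (22091 - 43277)*(-35583370/2054351 + 19124) = -21186*39251825154/2054351 = -831589167712644/2054351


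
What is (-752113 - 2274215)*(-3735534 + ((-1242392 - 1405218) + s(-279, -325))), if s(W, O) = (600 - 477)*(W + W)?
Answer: 19525196411184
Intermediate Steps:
s(W, O) = 246*W (s(W, O) = 123*(2*W) = 246*W)
(-752113 - 2274215)*(-3735534 + ((-1242392 - 1405218) + s(-279, -325))) = (-752113 - 2274215)*(-3735534 + ((-1242392 - 1405218) + 246*(-279))) = -3026328*(-3735534 + (-2647610 - 68634)) = -3026328*(-3735534 - 2716244) = -3026328*(-6451778) = 19525196411184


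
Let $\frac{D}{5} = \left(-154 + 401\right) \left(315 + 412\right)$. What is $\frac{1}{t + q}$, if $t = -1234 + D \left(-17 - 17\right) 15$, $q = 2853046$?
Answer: $- \frac{1}{455049138} \approx -2.1976 \cdot 10^{-9}$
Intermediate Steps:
$D = 897845$ ($D = 5 \left(-154 + 401\right) \left(315 + 412\right) = 5 \cdot 247 \cdot 727 = 5 \cdot 179569 = 897845$)
$t = -457902184$ ($t = -1234 + 897845 \left(-17 - 17\right) 15 = -1234 + 897845 \left(\left(-34\right) 15\right) = -1234 + 897845 \left(-510\right) = -1234 - 457900950 = -457902184$)
$\frac{1}{t + q} = \frac{1}{-457902184 + 2853046} = \frac{1}{-455049138} = - \frac{1}{455049138}$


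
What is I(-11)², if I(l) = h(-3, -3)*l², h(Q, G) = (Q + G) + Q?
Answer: 1185921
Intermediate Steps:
h(Q, G) = G + 2*Q (h(Q, G) = (G + Q) + Q = G + 2*Q)
I(l) = -9*l² (I(l) = (-3 + 2*(-3))*l² = (-3 - 6)*l² = -9*l²)
I(-11)² = (-9*(-11)²)² = (-9*121)² = (-1089)² = 1185921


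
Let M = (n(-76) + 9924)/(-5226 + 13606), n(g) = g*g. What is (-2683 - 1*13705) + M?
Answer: -6865787/419 ≈ -16386.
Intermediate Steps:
n(g) = g²
M = 785/419 (M = ((-76)² + 9924)/(-5226 + 13606) = (5776 + 9924)/8380 = 15700*(1/8380) = 785/419 ≈ 1.8735)
(-2683 - 1*13705) + M = (-2683 - 1*13705) + 785/419 = (-2683 - 13705) + 785/419 = -16388 + 785/419 = -6865787/419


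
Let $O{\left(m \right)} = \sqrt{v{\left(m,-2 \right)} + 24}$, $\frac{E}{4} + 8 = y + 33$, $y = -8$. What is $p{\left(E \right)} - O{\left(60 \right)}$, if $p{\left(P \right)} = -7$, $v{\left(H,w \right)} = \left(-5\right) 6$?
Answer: $-7 - i \sqrt{6} \approx -7.0 - 2.4495 i$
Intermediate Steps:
$E = 68$ ($E = -32 + 4 \left(-8 + 33\right) = -32 + 4 \cdot 25 = -32 + 100 = 68$)
$v{\left(H,w \right)} = -30$
$O{\left(m \right)} = i \sqrt{6}$ ($O{\left(m \right)} = \sqrt{-30 + 24} = \sqrt{-6} = i \sqrt{6}$)
$p{\left(E \right)} - O{\left(60 \right)} = -7 - i \sqrt{6}$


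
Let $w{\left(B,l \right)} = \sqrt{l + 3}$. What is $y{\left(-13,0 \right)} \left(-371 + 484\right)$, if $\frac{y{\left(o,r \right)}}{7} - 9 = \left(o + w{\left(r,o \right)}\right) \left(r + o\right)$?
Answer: $140798 - 10283 i \sqrt{10} \approx 1.408 \cdot 10^{5} - 32518.0 i$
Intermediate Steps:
$w{\left(B,l \right)} = \sqrt{3 + l}$
$y{\left(o,r \right)} = 63 + 7 \left(o + r\right) \left(o + \sqrt{3 + o}\right)$ ($y{\left(o,r \right)} = 63 + 7 \left(o + \sqrt{3 + o}\right) \left(r + o\right) = 63 + 7 \left(o + \sqrt{3 + o}\right) \left(o + r\right) = 63 + 7 \left(o + r\right) \left(o + \sqrt{3 + o}\right)$)
$y{\left(-13,0 \right)} \left(-371 + 484\right) = \left(63 + 7 \left(-13\right)^{2} + 7 \left(-13\right) 0 + 7 \left(-13\right) \sqrt{3 - 13} + 7 \cdot 0 \sqrt{3 - 13}\right) \left(-371 + 484\right) = \left(63 + 7 \cdot 169 + 0 + 7 \left(-13\right) \sqrt{-10} + 7 \cdot 0 \sqrt{-10}\right) 113 = \left(63 + 1183 + 0 + 7 \left(-13\right) i \sqrt{10} + 7 \cdot 0 i \sqrt{10}\right) 113 = \left(63 + 1183 + 0 - 91 i \sqrt{10} + 0\right) 113 = \left(1246 - 91 i \sqrt{10}\right) 113 = 140798 - 10283 i \sqrt{10}$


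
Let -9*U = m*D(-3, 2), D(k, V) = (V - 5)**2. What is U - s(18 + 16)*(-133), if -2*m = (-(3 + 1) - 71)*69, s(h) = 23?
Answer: 943/2 ≈ 471.50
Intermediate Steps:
D(k, V) = (-5 + V)**2
m = 5175/2 (m = -(-(3 + 1) - 71)*69/2 = -(-1*4 - 71)*69/2 = -(-4 - 71)*69/2 = -(-75)*69/2 = -1/2*(-5175) = 5175/2 ≈ 2587.5)
U = -5175/2 (U = -575*(-5 + 2)**2/2 = -575*(-3)**2/2 = -575*9/2 = -1/9*46575/2 = -5175/2 ≈ -2587.5)
U - s(18 + 16)*(-133) = -5175/2 - 23*(-133) = -5175/2 - 1*(-3059) = -5175/2 + 3059 = 943/2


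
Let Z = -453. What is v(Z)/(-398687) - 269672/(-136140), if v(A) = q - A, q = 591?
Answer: 26843147626/13569312045 ≈ 1.9782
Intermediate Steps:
v(A) = 591 - A
v(Z)/(-398687) - 269672/(-136140) = (591 - 1*(-453))/(-398687) - 269672/(-136140) = (591 + 453)*(-1/398687) - 269672*(-1/136140) = 1044*(-1/398687) + 67418/34035 = -1044/398687 + 67418/34035 = 26843147626/13569312045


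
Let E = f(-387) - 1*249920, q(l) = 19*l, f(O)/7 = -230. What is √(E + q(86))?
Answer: 2*I*√62474 ≈ 499.9*I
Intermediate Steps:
f(O) = -1610 (f(O) = 7*(-230) = -1610)
E = -251530 (E = -1610 - 1*249920 = -1610 - 249920 = -251530)
√(E + q(86)) = √(-251530 + 19*86) = √(-251530 + 1634) = √(-249896) = 2*I*√62474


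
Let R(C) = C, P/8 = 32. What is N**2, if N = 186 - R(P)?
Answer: 4900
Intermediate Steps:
P = 256 (P = 8*32 = 256)
N = -70 (N = 186 - 1*256 = 186 - 256 = -70)
N**2 = (-70)**2 = 4900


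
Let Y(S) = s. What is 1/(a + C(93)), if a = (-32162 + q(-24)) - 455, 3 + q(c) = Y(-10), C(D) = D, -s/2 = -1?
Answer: -1/32525 ≈ -3.0746e-5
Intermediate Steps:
s = 2 (s = -2*(-1) = 2)
Y(S) = 2
q(c) = -1 (q(c) = -3 + 2 = -1)
a = -32618 (a = (-32162 - 1) - 455 = -32163 - 455 = -32618)
1/(a + C(93)) = 1/(-32618 + 93) = 1/(-32525) = -1/32525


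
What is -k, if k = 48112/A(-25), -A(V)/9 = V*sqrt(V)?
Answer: 48112*I/1125 ≈ 42.766*I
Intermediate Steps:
A(V) = -9*V**(3/2) (A(V) = -9*V*sqrt(V) = -9*V**(3/2))
k = -48112*I/1125 (k = 48112/((-(-1125)*I)) = 48112/((1125*I)) = 48112*(-I/1125) = -48112*I/1125 ≈ -42.766*I)
-k = -(-48112)*I/1125 = 48112*I/1125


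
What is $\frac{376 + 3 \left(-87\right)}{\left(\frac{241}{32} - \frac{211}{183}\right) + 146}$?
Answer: $\frac{673440}{892327} \approx 0.7547$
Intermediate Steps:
$\frac{376 + 3 \left(-87\right)}{\left(\frac{241}{32} - \frac{211}{183}\right) + 146} = \frac{376 - 261}{\left(241 \cdot \frac{1}{32} - \frac{211}{183}\right) + 146} = \frac{115}{\left(\frac{241}{32} - \frac{211}{183}\right) + 146} = \frac{115}{\frac{37351}{5856} + 146} = \frac{115}{\frac{892327}{5856}} = 115 \cdot \frac{5856}{892327} = \frac{673440}{892327}$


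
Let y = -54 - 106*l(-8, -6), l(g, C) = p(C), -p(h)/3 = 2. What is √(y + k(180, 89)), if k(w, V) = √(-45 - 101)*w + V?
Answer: √(671 + 180*I*√146) ≈ 38.387 + 28.329*I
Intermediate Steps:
p(h) = -6 (p(h) = -3*2 = -6)
l(g, C) = -6
y = 582 (y = -54 - 106*(-6) = -54 + 636 = 582)
k(w, V) = V + I*w*√146 (k(w, V) = √(-146)*w + V = (I*√146)*w + V = I*w*√146 + V = V + I*w*√146)
√(y + k(180, 89)) = √(582 + (89 + I*180*√146)) = √(582 + (89 + 180*I*√146)) = √(671 + 180*I*√146)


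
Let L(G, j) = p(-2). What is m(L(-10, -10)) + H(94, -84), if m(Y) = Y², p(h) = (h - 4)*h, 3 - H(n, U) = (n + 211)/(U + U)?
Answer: 25001/168 ≈ 148.82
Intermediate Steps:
H(n, U) = 3 - (211 + n)/(2*U) (H(n, U) = 3 - (n + 211)/(U + U) = 3 - (211 + n)/(2*U))
p(h) = h*(-4 + h) (p(h) = (-4 + h)*h = h*(-4 + h))
L(G, j) = 12 (L(G, j) = -2*(-4 - 2) = -2*(-6) = 12)
m(L(-10, -10)) + H(94, -84) = 12² + (½)*(-211 - 1*94 + 6*(-84))/(-84) = 144 + (½)*(-1/84)*(-211 - 94 - 504) = 144 + (½)*(-1/84)*(-809) = 144 + 809/168 = 25001/168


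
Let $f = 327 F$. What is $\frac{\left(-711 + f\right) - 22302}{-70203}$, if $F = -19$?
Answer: $\frac{9742}{23401} \approx 0.41631$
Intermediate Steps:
$f = -6213$ ($f = 327 \left(-19\right) = -6213$)
$\frac{\left(-711 + f\right) - 22302}{-70203} = \frac{\left(-711 - 6213\right) - 22302}{-70203} = \left(-6924 - 22302\right) \left(- \frac{1}{70203}\right) = \left(-29226\right) \left(- \frac{1}{70203}\right) = \frac{9742}{23401}$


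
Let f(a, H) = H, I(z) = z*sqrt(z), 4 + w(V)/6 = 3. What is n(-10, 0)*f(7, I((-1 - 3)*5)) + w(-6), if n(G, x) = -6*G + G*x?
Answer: -6 - 2400*I*sqrt(5) ≈ -6.0 - 5366.6*I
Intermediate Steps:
w(V) = -6 (w(V) = -24 + 6*3 = -24 + 18 = -6)
I(z) = z**(3/2)
n(-10, 0)*f(7, I((-1 - 3)*5)) + w(-6) = (-10*(-6 + 0))*((-1 - 3)*5)**(3/2) - 6 = (-10*(-6))*(-4*5)**(3/2) - 6 = 60*(-20)**(3/2) - 6 = 60*(-40*I*sqrt(5)) - 6 = -2400*I*sqrt(5) - 6 = -6 - 2400*I*sqrt(5)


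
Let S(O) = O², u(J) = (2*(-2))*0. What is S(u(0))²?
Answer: 0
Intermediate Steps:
u(J) = 0 (u(J) = -4*0 = 0)
S(u(0))² = (0²)² = 0² = 0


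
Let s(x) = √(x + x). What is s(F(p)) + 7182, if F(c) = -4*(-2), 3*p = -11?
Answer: 7186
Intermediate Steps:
p = -11/3 (p = (⅓)*(-11) = -11/3 ≈ -3.6667)
F(c) = 8
s(x) = √2*√x (s(x) = √(2*x) = √2*√x)
s(F(p)) + 7182 = √2*√8 + 7182 = √2*(2*√2) + 7182 = 4 + 7182 = 7186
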